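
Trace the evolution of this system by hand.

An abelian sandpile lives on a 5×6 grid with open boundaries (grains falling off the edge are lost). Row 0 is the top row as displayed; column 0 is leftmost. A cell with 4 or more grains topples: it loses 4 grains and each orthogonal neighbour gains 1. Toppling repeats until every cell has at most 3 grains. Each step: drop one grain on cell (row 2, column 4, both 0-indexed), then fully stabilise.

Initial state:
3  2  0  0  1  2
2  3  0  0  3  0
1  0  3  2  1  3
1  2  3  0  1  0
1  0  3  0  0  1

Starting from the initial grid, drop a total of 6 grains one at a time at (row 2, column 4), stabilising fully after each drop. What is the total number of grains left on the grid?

[0] 3  2  0  0  1  2
2  3  0  0  3  0
1  0  3  2  1  3
1  2  3  0  1  0
1  0  3  0  0  1
[1] 3  2  0  0  1  2
2  3  0  0  3  0
1  0  3  2  2  3
1  2  3  0  1  0
1  0  3  0  0  1
[2] 3  2  0  0  1  2
2  3  0  0  3  0
1  0  3  2  3  3
1  2  3  0  1  0
1  0  3  0  0  1
[3] 3  2  0  0  2  2
2  3  0  1  0  2
1  0  3  3  2  0
1  2  3  0  2  1
1  0  3  0  0  1
[4] 3  2  0  0  2  2
2  3  0  1  0  2
1  0  3  3  3  0
1  2  3  0  2  1
1  0  3  0  0  1
[5] 3  2  0  0  2  2
2  3  1  2  1  2
1  1  1  1  1  1
1  3  1  2  3  1
1  1  0  1  0  1
[6] 3  2  0  0  2  2
2  3  1  2  1  2
1  1  1  1  2  1
1  3  1  2  3  1
1  1  0  1  0  1

42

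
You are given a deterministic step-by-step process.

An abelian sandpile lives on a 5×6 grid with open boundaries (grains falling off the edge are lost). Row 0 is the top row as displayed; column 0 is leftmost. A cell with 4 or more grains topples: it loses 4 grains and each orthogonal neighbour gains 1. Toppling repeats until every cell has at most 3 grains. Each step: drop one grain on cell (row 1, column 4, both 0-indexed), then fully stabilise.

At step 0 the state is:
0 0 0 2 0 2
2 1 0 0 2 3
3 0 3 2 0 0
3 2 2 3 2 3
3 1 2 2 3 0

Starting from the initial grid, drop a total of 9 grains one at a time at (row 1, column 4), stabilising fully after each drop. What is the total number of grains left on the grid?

gen 0: 0 0 0 2 0 2
2 1 0 0 2 3
3 0 3 2 0 0
3 2 2 3 2 3
3 1 2 2 3 0
gen 1: 0 0 0 2 0 2
2 1 0 0 3 3
3 0 3 2 0 0
3 2 2 3 2 3
3 1 2 2 3 0
gen 2: 0 0 0 2 1 3
2 1 0 1 1 0
3 0 3 2 1 1
3 2 2 3 2 3
3 1 2 2 3 0
gen 3: 0 0 0 2 1 3
2 1 0 1 2 0
3 0 3 2 1 1
3 2 2 3 2 3
3 1 2 2 3 0
gen 4: 0 0 0 2 1 3
2 1 0 1 3 0
3 0 3 2 1 1
3 2 2 3 2 3
3 1 2 2 3 0
gen 5: 0 0 0 2 2 3
2 1 0 2 0 1
3 0 3 2 2 1
3 2 2 3 2 3
3 1 2 2 3 0
gen 6: 0 0 0 2 2 3
2 1 0 2 1 1
3 0 3 2 2 1
3 2 2 3 2 3
3 1 2 2 3 0
gen 7: 0 0 0 2 2 3
2 1 0 2 2 1
3 0 3 2 2 1
3 2 2 3 2 3
3 1 2 2 3 0
gen 8: 0 0 0 2 2 3
2 1 0 2 3 1
3 0 3 2 2 1
3 2 2 3 2 3
3 1 2 2 3 0
gen 9: 0 0 0 2 3 3
2 1 0 3 0 2
3 0 3 2 3 1
3 2 2 3 2 3
3 1 2 2 3 0

54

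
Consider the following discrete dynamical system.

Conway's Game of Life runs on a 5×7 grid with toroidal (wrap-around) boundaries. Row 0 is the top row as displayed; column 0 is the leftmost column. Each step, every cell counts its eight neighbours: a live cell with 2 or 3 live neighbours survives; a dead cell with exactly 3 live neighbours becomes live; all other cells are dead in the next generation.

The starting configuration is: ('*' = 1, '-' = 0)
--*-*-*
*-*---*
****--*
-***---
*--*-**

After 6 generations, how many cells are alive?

8

[0] --*-*-*
*-*---*
****--*
-***---
*--*-**
[1] --*-*--
-------
------*
-----*-
*----**
[2] -----**
-------
-------
*----*-
----***
[3] ----*-*
-------
-------
----**-
*---*--
[4] -----*-
-------
-------
----**-
---**-*
[5] ----**-
-------
-------
---***-
---*--*
[6] ----**-
-------
----*--
---***-
---*--*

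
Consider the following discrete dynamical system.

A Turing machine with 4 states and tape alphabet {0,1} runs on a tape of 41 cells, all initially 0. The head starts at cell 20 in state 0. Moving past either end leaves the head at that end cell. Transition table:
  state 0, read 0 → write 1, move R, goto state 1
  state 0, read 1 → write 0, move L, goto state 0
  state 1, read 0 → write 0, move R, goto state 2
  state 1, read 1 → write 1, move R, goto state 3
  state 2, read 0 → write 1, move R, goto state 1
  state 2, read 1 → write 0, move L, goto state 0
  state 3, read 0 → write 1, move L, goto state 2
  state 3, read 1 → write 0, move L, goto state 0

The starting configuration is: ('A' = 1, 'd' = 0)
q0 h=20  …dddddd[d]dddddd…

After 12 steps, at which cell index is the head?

[0] q0 h=20  …dddddd[d]dddddd…
[1] q1 h=21  …dddddA[d]dddddd…
[2] q2 h=22  …ddddAd[d]dddddd…
[3] q1 h=23  …dddAdA[d]dddddd…
[4] q2 h=24  …ddAdAd[d]dddddd…
[5] q1 h=25  …dAdAdA[d]dddddd…
[6] q2 h=26  …AdAdAd[d]dddddd…
[7] q1 h=27  …dAdAdA[d]dddddd…
[8] q2 h=28  …AdAdAd[d]dddddd…
[9] q1 h=29  …dAdAdA[d]dddddd…
[10] q2 h=30  …AdAdAd[d]dddddd…
[11] q1 h=31  …dAdAdA[d]dddddd…
[12] q2 h=32  …AdAdAd[d]dddddd…

32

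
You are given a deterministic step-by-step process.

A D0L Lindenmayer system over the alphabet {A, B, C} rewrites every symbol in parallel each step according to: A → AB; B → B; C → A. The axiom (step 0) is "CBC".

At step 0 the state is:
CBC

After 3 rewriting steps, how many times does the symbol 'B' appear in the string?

5

[0] CBC
[1] ABA
[2] ABBAB
[3] ABBBABB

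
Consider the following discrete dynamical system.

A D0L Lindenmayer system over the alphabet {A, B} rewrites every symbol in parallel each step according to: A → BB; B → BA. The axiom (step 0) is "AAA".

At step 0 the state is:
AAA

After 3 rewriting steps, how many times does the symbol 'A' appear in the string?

[0] AAA
[1] BBBBBB
[2] BABABABABABA
[3] BABBBABBBABBBABBBABBBABB

6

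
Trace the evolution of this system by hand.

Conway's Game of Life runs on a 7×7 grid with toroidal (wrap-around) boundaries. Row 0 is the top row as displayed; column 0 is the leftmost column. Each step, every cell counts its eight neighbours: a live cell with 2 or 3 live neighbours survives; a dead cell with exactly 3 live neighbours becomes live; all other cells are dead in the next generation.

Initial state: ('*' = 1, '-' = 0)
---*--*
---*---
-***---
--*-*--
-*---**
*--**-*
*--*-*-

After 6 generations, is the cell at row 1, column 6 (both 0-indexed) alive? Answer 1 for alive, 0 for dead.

1

step 0: ---*--*
---*---
-***---
--*-*--
-*---**
*--**-*
*--*-*-
step 1: --**--*
---**--
-*--*--
*---**-
-**---*
-***---
*-**-*-
step 2: -*---**
----**-
-------
*-*****
----***
----*-*
*-----*
step 3: ----*--
----***
-------
*--*---
-------
----*--
-------
step 4: ----*--
----**-
----***
-------
-------
-------
-------
step 5: ----**-
---*--*
----*-*
-----*-
-------
-------
-------
step 6: ----**-
---*--*
----*-*
-----*-
-------
-------
-------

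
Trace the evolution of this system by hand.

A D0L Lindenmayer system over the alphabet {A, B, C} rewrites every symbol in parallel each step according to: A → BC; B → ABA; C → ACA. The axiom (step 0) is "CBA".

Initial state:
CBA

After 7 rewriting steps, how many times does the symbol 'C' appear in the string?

622

step 0: CBA
step 1: ACAABABC
step 2: BCACABCBCABABCABAACA
step 3: ABAACABCACABCABAACAABAACABCABABCABAACABCABABCBCACABC
step 4: BCABABCBCACABCABAACABCACABCABAACABCABABCBCACABCBCABABCBCAC…ABAACABCABABCBCACABCABAACABCABABCABAACAABAACABCACABCABAACA  (len 132)
step 5: ABAACABCABABCABAACAABAACABCACABCABAACABCABABCBCACABCABAACA…BABCBCACABCBCABABCBCACABCABAACABCACABCABAACABCABABCBCACABC  (len 340)
step 6: BCABABCBCACABCABAACABCABABCABAACABCABABCBCACABCBCABABCBCAC…ABAACABCABABCBCACABCABAACABCABABCABAACAABAACABCACABCABAACA  (len 868)
step 7: ABAACABCABABCABAACAABAACABCACABCABAACABCABABCBCACABCABAACA…BABCBCACABCBCABABCBCACABCABAACABCACABCABAACABCABABCBCACABC  (len 2228)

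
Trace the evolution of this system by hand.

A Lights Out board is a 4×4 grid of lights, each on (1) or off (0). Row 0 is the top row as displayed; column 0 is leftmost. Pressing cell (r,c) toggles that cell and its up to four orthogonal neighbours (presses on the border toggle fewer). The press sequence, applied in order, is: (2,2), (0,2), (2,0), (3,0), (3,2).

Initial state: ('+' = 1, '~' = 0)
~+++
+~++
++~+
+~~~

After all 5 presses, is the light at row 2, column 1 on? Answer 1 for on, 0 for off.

t=0: ~+++
+~++
++~+
+~~~
t=1: ~+++
+~~+
+~+~
+~+~
t=2: ~~~~
+~++
+~+~
+~+~
t=3: ~~~~
~~++
~++~
~~+~
t=4: ~~~~
~~++
+++~
+++~
t=5: ~~~~
~~++
++~~
+~~+

1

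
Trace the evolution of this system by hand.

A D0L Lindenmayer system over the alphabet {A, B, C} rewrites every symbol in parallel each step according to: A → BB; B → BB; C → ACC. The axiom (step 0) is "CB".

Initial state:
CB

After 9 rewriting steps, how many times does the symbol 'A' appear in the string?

256

[0] CB
[1] ACCBB
[2] BBACCACCBBBB
[3] BBBBBBACCACCBBACCACCBBBBBBBB
[4] BBBBBBBBBBBBBBACCACCBBACCACCBBBBBBACCACCBBACCACCBBBBBBBBBBBBBBBB
[5] BBBBBBBBBBBBBBBBBBBBBBBBBBBBBBACCACCBBACCACCBBBBBBACCACCBB…ACCACCBBBBBBACCACCBBACCACCBBBBBBBBBBBBBBBBBBBBBBBBBBBBBBBB  (len 144)
[6] BBBBBBBBBBBBBBBBBBBBBBBBBBBBBBBBBBBBBBBBBBBBBBBBBBBBBBBBBB…BBBBBBBBBBBBBBBBBBBBBBBBBBBBBBBBBBBBBBBBBBBBBBBBBBBBBBBBBB  (len 320)
[7] BBBBBBBBBBBBBBBBBBBBBBBBBBBBBBBBBBBBBBBBBBBBBBBBBBBBBBBBBB…BBBBBBBBBBBBBBBBBBBBBBBBBBBBBBBBBBBBBBBBBBBBBBBBBBBBBBBBBB  (len 704)
[8] BBBBBBBBBBBBBBBBBBBBBBBBBBBBBBBBBBBBBBBBBBBBBBBBBBBBBBBBBB…BBBBBBBBBBBBBBBBBBBBBBBBBBBBBBBBBBBBBBBBBBBBBBBBBBBBBBBBBB  (len 1536)
[9] BBBBBBBBBBBBBBBBBBBBBBBBBBBBBBBBBBBBBBBBBBBBBBBBBBBBBBBBBB…BBBBBBBBBBBBBBBBBBBBBBBBBBBBBBBBBBBBBBBBBBBBBBBBBBBBBBBBBB  (len 3328)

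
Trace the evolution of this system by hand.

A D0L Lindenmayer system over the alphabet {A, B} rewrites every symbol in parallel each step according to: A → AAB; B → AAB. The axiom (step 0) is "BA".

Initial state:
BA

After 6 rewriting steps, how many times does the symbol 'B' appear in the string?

t=0: BA
t=1: AABAAB
t=2: AABAABAABAABAABAAB
t=3: AABAABAABAABAABAABAABAABAABAABAABAABAABAABAABAABAABAAB
t=4: AABAABAABAABAABAABAABAABAABAABAABAABAABAABAABAABAABAABAABA…BAABAABAABAABAABAABAABAABAABAABAABAABAABAABAABAABAABAABAAB  (len 162)
t=5: AABAABAABAABAABAABAABAABAABAABAABAABAABAABAABAABAABAABAABA…BAABAABAABAABAABAABAABAABAABAABAABAABAABAABAABAABAABAABAAB  (len 486)
t=6: AABAABAABAABAABAABAABAABAABAABAABAABAABAABAABAABAABAABAABA…BAABAABAABAABAABAABAABAABAABAABAABAABAABAABAABAABAABAABAAB  (len 1458)

486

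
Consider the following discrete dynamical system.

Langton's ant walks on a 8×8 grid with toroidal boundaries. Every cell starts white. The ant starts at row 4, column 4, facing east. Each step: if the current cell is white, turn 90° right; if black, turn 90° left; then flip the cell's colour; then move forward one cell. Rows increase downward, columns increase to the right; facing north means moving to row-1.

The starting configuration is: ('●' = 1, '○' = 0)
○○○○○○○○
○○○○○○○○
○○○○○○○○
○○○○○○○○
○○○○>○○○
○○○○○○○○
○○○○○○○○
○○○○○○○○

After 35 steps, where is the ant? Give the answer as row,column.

4,1

k=0  ○○○○○○○○
○○○○○○○○
○○○○○○○○
○○○○○○○○
○○○○>○○○
○○○○○○○○
○○○○○○○○
○○○○○○○○
k=1  ○○○○○○○○
○○○○○○○○
○○○○○○○○
○○○○○○○○
○○○○●○○○
○○○○v○○○
○○○○○○○○
○○○○○○○○
k=2  ○○○○○○○○
○○○○○○○○
○○○○○○○○
○○○○○○○○
○○○○●○○○
○○○<●○○○
○○○○○○○○
○○○○○○○○
k=3  ○○○○○○○○
○○○○○○○○
○○○○○○○○
○○○○○○○○
○○○^●○○○
○○○●●○○○
○○○○○○○○
○○○○○○○○
k=4  ○○○○○○○○
○○○○○○○○
○○○○○○○○
○○○○○○○○
○○○●>○○○
○○○●●○○○
○○○○○○○○
○○○○○○○○
k=5  ○○○○○○○○
○○○○○○○○
○○○○○○○○
○○○○^○○○
○○○●○○○○
○○○●●○○○
○○○○○○○○
○○○○○○○○
k=6  ○○○○○○○○
○○○○○○○○
○○○○○○○○
○○○○●>○○
○○○●○○○○
○○○●●○○○
○○○○○○○○
○○○○○○○○
k=7  ○○○○○○○○
○○○○○○○○
○○○○○○○○
○○○○●●○○
○○○●○v○○
○○○●●○○○
○○○○○○○○
○○○○○○○○
k=8  ○○○○○○○○
○○○○○○○○
○○○○○○○○
○○○○●●○○
○○○●<●○○
○○○●●○○○
○○○○○○○○
○○○○○○○○
k=9  ○○○○○○○○
○○○○○○○○
○○○○○○○○
○○○○^●○○
○○○●●●○○
○○○●●○○○
○○○○○○○○
○○○○○○○○
k=10  ○○○○○○○○
○○○○○○○○
○○○○○○○○
○○○<○●○○
○○○●●●○○
○○○●●○○○
○○○○○○○○
○○○○○○○○
k=11  ○○○○○○○○
○○○○○○○○
○○○^○○○○
○○○●○●○○
○○○●●●○○
○○○●●○○○
○○○○○○○○
○○○○○○○○
k=12  ○○○○○○○○
○○○○○○○○
○○○●>○○○
○○○●○●○○
○○○●●●○○
○○○●●○○○
○○○○○○○○
○○○○○○○○
k=13  ○○○○○○○○
○○○○○○○○
○○○●●○○○
○○○●v●○○
○○○●●●○○
○○○●●○○○
○○○○○○○○
○○○○○○○○
k=14  ○○○○○○○○
○○○○○○○○
○○○●●○○○
○○○<●●○○
○○○●●●○○
○○○●●○○○
○○○○○○○○
○○○○○○○○
k=15  ○○○○○○○○
○○○○○○○○
○○○●●○○○
○○○○●●○○
○○○v●●○○
○○○●●○○○
○○○○○○○○
○○○○○○○○
k=16  ○○○○○○○○
○○○○○○○○
○○○●●○○○
○○○○●●○○
○○○○>●○○
○○○●●○○○
○○○○○○○○
○○○○○○○○
k=17  ○○○○○○○○
○○○○○○○○
○○○●●○○○
○○○○^●○○
○○○○○●○○
○○○●●○○○
○○○○○○○○
○○○○○○○○
k=18  ○○○○○○○○
○○○○○○○○
○○○●●○○○
○○○<○●○○
○○○○○●○○
○○○●●○○○
○○○○○○○○
○○○○○○○○
k=19  ○○○○○○○○
○○○○○○○○
○○○^●○○○
○○○●○●○○
○○○○○●○○
○○○●●○○○
○○○○○○○○
○○○○○○○○
k=20  ○○○○○○○○
○○○○○○○○
○○<○●○○○
○○○●○●○○
○○○○○●○○
○○○●●○○○
○○○○○○○○
○○○○○○○○
k=21  ○○○○○○○○
○○^○○○○○
○○●○●○○○
○○○●○●○○
○○○○○●○○
○○○●●○○○
○○○○○○○○
○○○○○○○○
k=22  ○○○○○○○○
○○●>○○○○
○○●○●○○○
○○○●○●○○
○○○○○●○○
○○○●●○○○
○○○○○○○○
○○○○○○○○
k=23  ○○○○○○○○
○○●●○○○○
○○●v●○○○
○○○●○●○○
○○○○○●○○
○○○●●○○○
○○○○○○○○
○○○○○○○○
k=24  ○○○○○○○○
○○●●○○○○
○○<●●○○○
○○○●○●○○
○○○○○●○○
○○○●●○○○
○○○○○○○○
○○○○○○○○
k=25  ○○○○○○○○
○○●●○○○○
○○○●●○○○
○○v●○●○○
○○○○○●○○
○○○●●○○○
○○○○○○○○
○○○○○○○○
k=26  ○○○○○○○○
○○●●○○○○
○○○●●○○○
○<●●○●○○
○○○○○●○○
○○○●●○○○
○○○○○○○○
○○○○○○○○
k=27  ○○○○○○○○
○○●●○○○○
○^○●●○○○
○●●●○●○○
○○○○○●○○
○○○●●○○○
○○○○○○○○
○○○○○○○○
k=28  ○○○○○○○○
○○●●○○○○
○●>●●○○○
○●●●○●○○
○○○○○●○○
○○○●●○○○
○○○○○○○○
○○○○○○○○
k=29  ○○○○○○○○
○○●●○○○○
○●●●●○○○
○●v●○●○○
○○○○○●○○
○○○●●○○○
○○○○○○○○
○○○○○○○○
k=30  ○○○○○○○○
○○●●○○○○
○●●●●○○○
○●○>○●○○
○○○○○●○○
○○○●●○○○
○○○○○○○○
○○○○○○○○
k=31  ○○○○○○○○
○○●●○○○○
○●●^●○○○
○●○○○●○○
○○○○○●○○
○○○●●○○○
○○○○○○○○
○○○○○○○○
k=32  ○○○○○○○○
○○●●○○○○
○●<○●○○○
○●○○○●○○
○○○○○●○○
○○○●●○○○
○○○○○○○○
○○○○○○○○
k=33  ○○○○○○○○
○○●●○○○○
○●○○●○○○
○●v○○●○○
○○○○○●○○
○○○●●○○○
○○○○○○○○
○○○○○○○○
k=34  ○○○○○○○○
○○●●○○○○
○●○○●○○○
○<●○○●○○
○○○○○●○○
○○○●●○○○
○○○○○○○○
○○○○○○○○
k=35  ○○○○○○○○
○○●●○○○○
○●○○●○○○
○○●○○●○○
○v○○○●○○
○○○●●○○○
○○○○○○○○
○○○○○○○○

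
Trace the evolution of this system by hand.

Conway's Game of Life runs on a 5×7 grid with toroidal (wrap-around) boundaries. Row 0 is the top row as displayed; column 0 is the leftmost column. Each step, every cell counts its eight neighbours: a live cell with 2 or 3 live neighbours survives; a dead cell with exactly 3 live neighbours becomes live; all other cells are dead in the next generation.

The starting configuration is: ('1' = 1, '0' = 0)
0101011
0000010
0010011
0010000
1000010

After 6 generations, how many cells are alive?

step 0: 0101011
0000010
0010011
0010000
1000010
step 1: 1000010
1010000
0000011
0100010
1110110
step 2: 1011110
1100010
1100011
0110000
1010110
step 3: 1010000
0001000
0000010
0011100
1000010
step 4: 0100001
0000000
0010000
0001111
0010101
step 5: 1000010
0000000
0001110
0010101
0010101
step 6: 0000011
0000011
0001110
0010001
1100101

13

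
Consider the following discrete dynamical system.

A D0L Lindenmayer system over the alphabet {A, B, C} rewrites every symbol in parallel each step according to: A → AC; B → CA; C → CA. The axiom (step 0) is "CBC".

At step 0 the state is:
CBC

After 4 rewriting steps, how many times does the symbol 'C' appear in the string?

k=0  CBC
k=1  CACACA
k=2  CAACCAACCAAC
k=3  CAACACCACAACACCACAACACCA
k=4  CAACACCAACCACAACCAACACCAACCACAACCAACACCAACCACAAC

24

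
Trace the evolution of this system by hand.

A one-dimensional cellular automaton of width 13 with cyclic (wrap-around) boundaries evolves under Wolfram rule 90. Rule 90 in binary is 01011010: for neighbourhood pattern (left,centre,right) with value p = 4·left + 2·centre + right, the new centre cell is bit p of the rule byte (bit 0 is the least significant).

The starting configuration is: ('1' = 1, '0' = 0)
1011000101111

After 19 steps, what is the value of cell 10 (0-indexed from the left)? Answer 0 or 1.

0

k=0  1011000101111
k=1  1011101001000
k=2  0010100110101
k=3  1100011110000
k=4  1110110011001
k=5  0010111111111
k=6  1100100000001
k=7  0111010000011
k=8  0101001000111
k=9  0000110101101
k=10  1001110001100
k=11  0111011011111
k=12  0101011010001
k=13  0000011001010
k=14  0000111110001
k=15  1001100011010
k=16  0111110111000
k=17  1100010101100
k=18  1110100001111
k=19  0010010011000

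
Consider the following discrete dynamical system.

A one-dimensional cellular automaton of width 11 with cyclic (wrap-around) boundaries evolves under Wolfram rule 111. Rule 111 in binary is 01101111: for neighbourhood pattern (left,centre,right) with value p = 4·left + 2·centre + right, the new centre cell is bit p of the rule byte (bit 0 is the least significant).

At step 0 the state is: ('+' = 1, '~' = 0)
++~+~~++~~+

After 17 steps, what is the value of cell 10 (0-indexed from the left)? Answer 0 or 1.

1

k=0  ++~+~~++~~+
k=1  ~+++~+++~++
k=2  ++~+++~++++
k=3  ~+++~+++~~~
k=4  ++~+++~+~++
k=5  ~+++~+++++~
k=6  ++~+++~~~+~
k=7  ++++~+~++++
k=8  ~~~+++++~~~
k=9  ++++~~~+~++
k=10  ~~~+~+++++~
k=11  ++++++~~~+~
k=12  +~~~~+~++++
k=13  +~++++++~~~
k=14  +++~~~~+~++
k=15  ~~+~++++++~
k=16  +++++~~~~+~
k=17  +~~~+~+++++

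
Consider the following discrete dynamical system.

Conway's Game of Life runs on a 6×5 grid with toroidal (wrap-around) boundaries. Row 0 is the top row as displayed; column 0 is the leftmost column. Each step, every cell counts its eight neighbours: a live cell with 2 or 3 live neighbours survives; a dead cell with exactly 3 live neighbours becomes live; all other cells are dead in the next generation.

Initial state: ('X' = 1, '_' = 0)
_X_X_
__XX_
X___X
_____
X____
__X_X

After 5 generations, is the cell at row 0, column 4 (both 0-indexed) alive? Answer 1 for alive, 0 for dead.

step 0: _X_X_
__XX_
X___X
_____
X____
__X_X
step 1: _X__X
XXXX_
___XX
X___X
_____
XXXXX
step 2: _____
_X___
_____
X__XX
__X__
_XXXX
step 3: XX_X_
_____
X___X
___XX
_____
_XXX_
step 4: XX_XX
_X___
X__XX
X__XX
____X
XX_XX
step 5: ___X_
_X___
_XXX_
_____
_XX__
_X___

0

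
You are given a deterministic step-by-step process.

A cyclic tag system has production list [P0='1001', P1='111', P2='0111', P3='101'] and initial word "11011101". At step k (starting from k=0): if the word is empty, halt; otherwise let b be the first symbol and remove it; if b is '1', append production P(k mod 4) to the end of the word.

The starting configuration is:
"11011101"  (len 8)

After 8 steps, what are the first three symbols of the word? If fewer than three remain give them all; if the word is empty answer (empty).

0) "11011101"  (len 8)
1) "10111011001"  (len 11)
2) "0111011001111"  (len 13)
3) "111011001111"  (len 12)
4) "11011001111101"  (len 14)
5) "10110011111011001"  (len 17)
6) "0110011111011001111"  (len 19)
7) "110011111011001111"  (len 18)
8) "10011111011001111101"  (len 20)

100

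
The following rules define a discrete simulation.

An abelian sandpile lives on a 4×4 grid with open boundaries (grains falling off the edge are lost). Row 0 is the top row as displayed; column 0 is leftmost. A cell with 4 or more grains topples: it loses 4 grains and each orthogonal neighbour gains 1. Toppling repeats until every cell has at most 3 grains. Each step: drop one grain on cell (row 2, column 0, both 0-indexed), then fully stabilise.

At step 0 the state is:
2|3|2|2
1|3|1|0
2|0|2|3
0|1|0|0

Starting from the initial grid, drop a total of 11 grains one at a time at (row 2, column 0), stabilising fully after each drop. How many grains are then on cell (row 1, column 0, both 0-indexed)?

0) 2|3|2|2
1|3|1|0
2|0|2|3
0|1|0|0
1) 2|3|2|2
1|3|1|0
3|0|2|3
0|1|0|0
2) 2|3|2|2
2|3|1|0
0|1|2|3
1|1|0|0
3) 2|3|2|2
2|3|1|0
1|1|2|3
1|1|0|0
4) 2|3|2|2
2|3|1|0
2|1|2|3
1|1|0|0
5) 2|3|2|2
2|3|1|0
3|1|2|3
1|1|0|0
6) 2|3|2|2
3|3|1|0
0|2|2|3
2|1|0|0
7) 2|3|2|2
3|3|1|0
1|2|2|3
2|1|0|0
8) 2|3|2|2
3|3|1|0
2|2|2|3
2|1|0|0
9) 2|3|2|2
3|3|1|0
3|2|2|3
2|1|0|0
10) 0|1|3|2
2|2|2|0
2|0|3|3
3|2|0|0
11) 0|1|3|2
2|2|2|0
3|0|3|3
3|2|0|0

2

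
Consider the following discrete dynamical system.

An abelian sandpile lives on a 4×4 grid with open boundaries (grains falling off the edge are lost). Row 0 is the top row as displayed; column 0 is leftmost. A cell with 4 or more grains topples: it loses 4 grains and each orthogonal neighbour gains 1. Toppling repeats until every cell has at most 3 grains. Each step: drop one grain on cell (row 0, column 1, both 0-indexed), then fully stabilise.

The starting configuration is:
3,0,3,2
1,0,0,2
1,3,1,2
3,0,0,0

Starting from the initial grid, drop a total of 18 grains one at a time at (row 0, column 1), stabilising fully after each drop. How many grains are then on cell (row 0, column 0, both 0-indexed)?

0) 3,0,3,2
1,0,0,2
1,3,1,2
3,0,0,0
1) 3,1,3,2
1,0,0,2
1,3,1,2
3,0,0,0
2) 3,2,3,2
1,0,0,2
1,3,1,2
3,0,0,0
3) 3,3,3,2
1,0,0,2
1,3,1,2
3,0,0,0
4) 0,2,0,3
2,1,1,2
1,3,1,2
3,0,0,0
5) 0,3,0,3
2,1,1,2
1,3,1,2
3,0,0,0
6) 1,0,1,3
2,2,1,2
1,3,1,2
3,0,0,0
7) 1,1,1,3
2,2,1,2
1,3,1,2
3,0,0,0
8) 1,2,1,3
2,2,1,2
1,3,1,2
3,0,0,0
9) 1,3,1,3
2,2,1,2
1,3,1,2
3,0,0,0
10) 2,0,2,3
2,3,1,2
1,3,1,2
3,0,0,0
11) 2,1,2,3
2,3,1,2
1,3,1,2
3,0,0,0
12) 2,2,2,3
2,3,1,2
1,3,1,2
3,0,0,0
13) 2,3,2,3
2,3,1,2
1,3,1,2
3,0,0,0
14) 3,1,3,3
3,1,2,2
2,0,2,2
3,1,0,0
15) 3,2,3,3
3,1,2,2
2,0,2,2
3,1,0,0
16) 3,3,3,3
3,1,2,2
2,0,2,2
3,1,0,0
17) 1,2,1,0
0,3,3,3
3,0,2,2
3,1,0,0
18) 1,3,1,0
0,3,3,3
3,0,2,2
3,1,0,0

1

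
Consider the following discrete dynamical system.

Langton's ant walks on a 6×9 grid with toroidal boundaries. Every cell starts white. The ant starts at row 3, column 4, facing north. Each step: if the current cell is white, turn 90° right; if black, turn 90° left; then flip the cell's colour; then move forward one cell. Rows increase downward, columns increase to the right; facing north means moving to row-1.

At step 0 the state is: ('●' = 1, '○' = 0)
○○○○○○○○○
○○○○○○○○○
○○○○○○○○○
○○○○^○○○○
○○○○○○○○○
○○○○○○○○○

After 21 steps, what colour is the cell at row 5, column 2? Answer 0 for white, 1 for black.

t=0: ○○○○○○○○○
○○○○○○○○○
○○○○○○○○○
○○○○^○○○○
○○○○○○○○○
○○○○○○○○○
t=1: ○○○○○○○○○
○○○○○○○○○
○○○○○○○○○
○○○○●>○○○
○○○○○○○○○
○○○○○○○○○
t=2: ○○○○○○○○○
○○○○○○○○○
○○○○○○○○○
○○○○●●○○○
○○○○○v○○○
○○○○○○○○○
t=3: ○○○○○○○○○
○○○○○○○○○
○○○○○○○○○
○○○○●●○○○
○○○○<●○○○
○○○○○○○○○
t=4: ○○○○○○○○○
○○○○○○○○○
○○○○○○○○○
○○○○^●○○○
○○○○●●○○○
○○○○○○○○○
t=5: ○○○○○○○○○
○○○○○○○○○
○○○○○○○○○
○○○<○●○○○
○○○○●●○○○
○○○○○○○○○
t=6: ○○○○○○○○○
○○○○○○○○○
○○○^○○○○○
○○○●○●○○○
○○○○●●○○○
○○○○○○○○○
t=7: ○○○○○○○○○
○○○○○○○○○
○○○●>○○○○
○○○●○●○○○
○○○○●●○○○
○○○○○○○○○
t=8: ○○○○○○○○○
○○○○○○○○○
○○○●●○○○○
○○○●v●○○○
○○○○●●○○○
○○○○○○○○○
t=9: ○○○○○○○○○
○○○○○○○○○
○○○●●○○○○
○○○<●●○○○
○○○○●●○○○
○○○○○○○○○
t=10: ○○○○○○○○○
○○○○○○○○○
○○○●●○○○○
○○○○●●○○○
○○○v●●○○○
○○○○○○○○○
t=11: ○○○○○○○○○
○○○○○○○○○
○○○●●○○○○
○○○○●●○○○
○○<●●●○○○
○○○○○○○○○
t=12: ○○○○○○○○○
○○○○○○○○○
○○○●●○○○○
○○^○●●○○○
○○●●●●○○○
○○○○○○○○○
t=13: ○○○○○○○○○
○○○○○○○○○
○○○●●○○○○
○○●>●●○○○
○○●●●●○○○
○○○○○○○○○
t=14: ○○○○○○○○○
○○○○○○○○○
○○○●●○○○○
○○●●●●○○○
○○●v●●○○○
○○○○○○○○○
t=15: ○○○○○○○○○
○○○○○○○○○
○○○●●○○○○
○○●●●●○○○
○○●○>●○○○
○○○○○○○○○
t=16: ○○○○○○○○○
○○○○○○○○○
○○○●●○○○○
○○●●^●○○○
○○●○○●○○○
○○○○○○○○○
t=17: ○○○○○○○○○
○○○○○○○○○
○○○●●○○○○
○○●<○●○○○
○○●○○●○○○
○○○○○○○○○
t=18: ○○○○○○○○○
○○○○○○○○○
○○○●●○○○○
○○●○○●○○○
○○●v○●○○○
○○○○○○○○○
t=19: ○○○○○○○○○
○○○○○○○○○
○○○●●○○○○
○○●○○●○○○
○○<●○●○○○
○○○○○○○○○
t=20: ○○○○○○○○○
○○○○○○○○○
○○○●●○○○○
○○●○○●○○○
○○○●○●○○○
○○v○○○○○○
t=21: ○○○○○○○○○
○○○○○○○○○
○○○●●○○○○
○○●○○●○○○
○○○●○●○○○
○<●○○○○○○

1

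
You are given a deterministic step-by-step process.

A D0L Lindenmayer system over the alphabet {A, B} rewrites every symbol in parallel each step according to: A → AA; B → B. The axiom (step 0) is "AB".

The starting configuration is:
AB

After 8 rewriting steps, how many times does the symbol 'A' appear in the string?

k=0  AB
k=1  AAB
k=2  AAAAB
k=3  AAAAAAAAB
k=4  AAAAAAAAAAAAAAAAB
k=5  AAAAAAAAAAAAAAAAAAAAAAAAAAAAAAAAB
k=6  AAAAAAAAAAAAAAAAAAAAAAAAAAAAAAAAAAAAAAAAAAAAAAAAAAAAAAAAAAAAAAAAB
k=7  AAAAAAAAAAAAAAAAAAAAAAAAAAAAAAAAAAAAAAAAAAAAAAAAAAAAAAAAAA…AAAAAAAAAAAAAAAAAAAAAAAAAAAAAAAAAAAAAAAAAAAAAAAAAAAAAAAAAB  (len 129)
k=8  AAAAAAAAAAAAAAAAAAAAAAAAAAAAAAAAAAAAAAAAAAAAAAAAAAAAAAAAAA…AAAAAAAAAAAAAAAAAAAAAAAAAAAAAAAAAAAAAAAAAAAAAAAAAAAAAAAAAB  (len 257)

256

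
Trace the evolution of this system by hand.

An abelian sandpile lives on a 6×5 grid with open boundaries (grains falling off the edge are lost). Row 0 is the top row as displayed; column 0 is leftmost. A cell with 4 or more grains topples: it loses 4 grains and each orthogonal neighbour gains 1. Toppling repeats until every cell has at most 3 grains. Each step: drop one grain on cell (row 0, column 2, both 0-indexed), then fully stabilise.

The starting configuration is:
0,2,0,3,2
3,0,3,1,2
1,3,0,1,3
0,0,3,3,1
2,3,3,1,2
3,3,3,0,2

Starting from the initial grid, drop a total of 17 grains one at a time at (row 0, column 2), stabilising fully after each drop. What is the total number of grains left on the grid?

[0] 0,2,0,3,2
3,0,3,1,2
1,3,0,1,3
0,0,3,3,1
2,3,3,1,2
3,3,3,0,2
[1] 0,2,1,3,2
3,0,3,1,2
1,3,0,1,3
0,0,3,3,1
2,3,3,1,2
3,3,3,0,2
[2] 0,2,2,3,2
3,0,3,1,2
1,3,0,1,3
0,0,3,3,1
2,3,3,1,2
3,3,3,0,2
[3] 0,2,3,3,2
3,0,3,1,2
1,3,0,1,3
0,0,3,3,1
2,3,3,1,2
3,3,3,0,2
[4] 0,3,2,0,3
3,1,0,3,2
1,3,1,1,3
0,0,3,3,1
2,3,3,1,2
3,3,3,0,2
[5] 0,3,3,0,3
3,1,0,3,2
1,3,1,1,3
0,0,3,3,1
2,3,3,1,2
3,3,3,0,2
[6] 1,0,1,1,3
3,2,1,3,2
1,3,1,1,3
0,0,3,3,1
2,3,3,1,2
3,3,3,0,2
[7] 1,0,2,1,3
3,2,1,3,2
1,3,1,1,3
0,0,3,3,1
2,3,3,1,2
3,3,3,0,2
[8] 1,0,3,1,3
3,2,1,3,2
1,3,1,1,3
0,0,3,3,1
2,3,3,1,2
3,3,3,0,2
[9] 1,1,0,2,3
3,2,2,3,2
1,3,1,1,3
0,0,3,3,1
2,3,3,1,2
3,3,3,0,2
[10] 1,1,1,2,3
3,2,2,3,2
1,3,1,1,3
0,0,3,3,1
2,3,3,1,2
3,3,3,0,2
[11] 1,1,2,2,3
3,2,2,3,2
1,3,1,1,3
0,0,3,3,1
2,3,3,1,2
3,3,3,0,2
[12] 1,1,3,2,3
3,2,2,3,2
1,3,1,1,3
0,0,3,3,1
2,3,3,1,2
3,3,3,0,2
[13] 1,2,0,3,3
3,2,3,3,2
1,3,1,1,3
0,0,3,3,1
2,3,3,1,2
3,3,3,0,2
[14] 1,2,1,3,3
3,2,3,3,2
1,3,1,1,3
0,0,3,3,1
2,3,3,1,2
3,3,3,0,2
[15] 1,2,2,3,3
3,2,3,3,2
1,3,1,1,3
0,0,3,3,1
2,3,3,1,2
3,3,3,0,2
[16] 1,2,3,3,3
3,2,3,3,2
1,3,1,1,3
0,0,3,3,1
2,3,3,1,2
3,3,3,0,2
[17] 1,3,2,2,1
3,3,1,2,1
1,3,2,3,0
0,0,3,3,2
2,3,3,1,2
3,3,3,0,2

58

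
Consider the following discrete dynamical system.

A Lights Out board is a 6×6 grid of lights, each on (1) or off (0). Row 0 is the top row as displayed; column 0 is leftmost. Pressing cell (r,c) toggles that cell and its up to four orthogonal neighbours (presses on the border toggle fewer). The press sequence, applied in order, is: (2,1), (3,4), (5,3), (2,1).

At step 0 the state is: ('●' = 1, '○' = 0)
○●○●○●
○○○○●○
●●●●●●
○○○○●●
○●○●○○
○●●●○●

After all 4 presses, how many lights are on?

15

k=0  ○●○●○●
○○○○●○
●●●●●●
○○○○●●
○●○●○○
○●●●○●
k=1  ○●○●○●
○●○○●○
○○○●●●
○●○○●●
○●○●○○
○●●●○●
k=2  ○●○●○●
○●○○●○
○○○●○●
○●○●○○
○●○●●○
○●●●○●
k=3  ○●○●○●
○●○○●○
○○○●○●
○●○●○○
○●○○●○
○●○○●●
k=4  ○●○●○●
○○○○●○
●●●●○●
○○○●○○
○●○○●○
○●○○●●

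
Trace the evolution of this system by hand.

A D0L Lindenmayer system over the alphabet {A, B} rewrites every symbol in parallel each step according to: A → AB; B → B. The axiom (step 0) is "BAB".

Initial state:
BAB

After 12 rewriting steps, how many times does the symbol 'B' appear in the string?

t=0: BAB
t=1: BABB
t=2: BABBB
t=3: BABBBB
t=4: BABBBBB
t=5: BABBBBBB
t=6: BABBBBBBB
t=7: BABBBBBBBB
t=8: BABBBBBBBBB
t=9: BABBBBBBBBBB
t=10: BABBBBBBBBBBB
t=11: BABBBBBBBBBBBB
t=12: BABBBBBBBBBBBBB

14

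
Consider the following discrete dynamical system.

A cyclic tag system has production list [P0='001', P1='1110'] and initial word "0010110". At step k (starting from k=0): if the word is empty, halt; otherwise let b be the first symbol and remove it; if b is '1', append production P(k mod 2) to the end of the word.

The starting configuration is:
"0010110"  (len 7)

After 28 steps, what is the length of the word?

step 0: "0010110"  (len 7)
step 1: "010110"  (len 6)
step 2: "10110"  (len 5)
step 3: "0110001"  (len 7)
step 4: "110001"  (len 6)
step 5: "10001001"  (len 8)
step 6: "00010011110"  (len 11)
step 7: "0010011110"  (len 10)
step 8: "010011110"  (len 9)
step 9: "10011110"  (len 8)
step 10: "00111101110"  (len 11)
step 11: "0111101110"  (len 10)
step 12: "111101110"  (len 9)
step 13: "11101110001"  (len 11)
step 14: "11011100011110"  (len 14)
step 15: "1011100011110001"  (len 16)
step 16: "0111000111100011110"  (len 19)
step 17: "111000111100011110"  (len 18)
step 18: "110001111000111101110"  (len 21)
step 19: "10001111000111101110001"  (len 23)
step 20: "00011110001111011100011110"  (len 26)
step 21: "0011110001111011100011110"  (len 25)
step 22: "011110001111011100011110"  (len 24)
step 23: "11110001111011100011110"  (len 23)
step 24: "11100011110111000111101110"  (len 26)
step 25: "1100011110111000111101110001"  (len 28)
step 26: "1000111101110001111011100011110"  (len 31)
step 27: "000111101110001111011100011110001"  (len 33)
step 28: "00111101110001111011100011110001"  (len 32)

32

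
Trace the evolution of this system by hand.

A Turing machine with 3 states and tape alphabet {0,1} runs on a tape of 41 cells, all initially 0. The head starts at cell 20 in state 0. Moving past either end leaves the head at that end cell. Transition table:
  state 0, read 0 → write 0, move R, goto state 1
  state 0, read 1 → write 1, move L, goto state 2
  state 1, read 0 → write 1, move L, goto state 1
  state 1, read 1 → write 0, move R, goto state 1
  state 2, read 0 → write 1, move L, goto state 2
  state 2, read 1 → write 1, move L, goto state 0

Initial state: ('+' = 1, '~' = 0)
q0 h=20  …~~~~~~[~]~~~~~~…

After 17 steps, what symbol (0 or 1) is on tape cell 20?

1

t=0: q0 h=20  …~~~~~~[~]~~~~~~…
t=1: q1 h=21  …~~~~~~[~]~~~~~~…
t=2: q1 h=20  …~~~~~~[~]+~~~~~…
t=3: q1 h=19  …~~~~~~[~]++~~~~…
t=4: q1 h=18  …~~~~~~[~]+++~~~…
t=5: q1 h=17  …~~~~~~[~]++++~~…
t=6: q1 h=16  …~~~~~~[~]+++++~…
t=7: q1 h=15  …~~~~~~[~]++++++…
t=8: q1 h=14  …~~~~~~[~]++++++…
t=9: q1 h=13  …~~~~~~[~]++++++…
t=10: q1 h=12  …~~~~~~[~]++++++…
t=11: q1 h=11  …~~~~~~[~]++++++…
t=12: q1 h=10  …~~~~~~[~]++++++…
t=13: q1 h= 9  …~~~~~~[~]++++++…
t=14: q1 h= 8  …~~~~~~[~]++++++…
t=15: q1 h= 7  …~~~~~~[~]++++++…
t=16: q1 h= 6  |~~~~~~[~]++++++…
t=17: q1 h= 5  |~~~~~[~]++++++…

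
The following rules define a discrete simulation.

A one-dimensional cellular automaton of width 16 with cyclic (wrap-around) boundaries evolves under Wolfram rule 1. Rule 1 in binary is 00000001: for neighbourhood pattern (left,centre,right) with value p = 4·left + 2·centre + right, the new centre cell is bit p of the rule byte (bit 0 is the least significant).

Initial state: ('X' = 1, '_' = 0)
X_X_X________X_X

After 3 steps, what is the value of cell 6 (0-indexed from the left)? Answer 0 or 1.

1

gen 0: X_X_X________X_X
gen 1: ______XXXXXX____
gen 2: XXXXX________XXX
gen 3: ______XXXXXX____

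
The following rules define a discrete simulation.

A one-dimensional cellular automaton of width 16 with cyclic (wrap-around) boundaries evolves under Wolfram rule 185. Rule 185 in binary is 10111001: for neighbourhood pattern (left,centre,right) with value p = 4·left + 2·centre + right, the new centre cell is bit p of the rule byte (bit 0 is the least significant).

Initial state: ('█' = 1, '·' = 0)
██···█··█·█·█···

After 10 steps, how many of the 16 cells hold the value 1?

step 0: ██···█··█·█·█···
step 1: █·██··█··█·█·██·
step 2: ·██·█··█··█·██·█
step 3: ██·█·█··█··██·█·
step 4: █·█·█·█··█·█·█·█
step 5: ·█·█·█·█··█·█·██
step 6: █·█·█·█·█··█·██·
step 7: ·█·█·█·█·█··██·█
step 8: █·█·█·█·█·█·█·█·
step 9: ·█·█·█·█·█·█·█·█
step 10: █·█·█·█·█·█·█·█·

8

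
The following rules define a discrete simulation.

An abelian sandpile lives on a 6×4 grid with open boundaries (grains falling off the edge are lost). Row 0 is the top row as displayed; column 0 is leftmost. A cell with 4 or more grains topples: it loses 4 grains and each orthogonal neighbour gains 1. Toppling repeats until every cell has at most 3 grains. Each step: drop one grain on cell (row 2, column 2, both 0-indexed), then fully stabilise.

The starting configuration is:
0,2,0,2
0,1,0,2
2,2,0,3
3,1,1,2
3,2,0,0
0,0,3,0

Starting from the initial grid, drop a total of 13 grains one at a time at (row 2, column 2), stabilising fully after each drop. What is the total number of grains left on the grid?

38

[0] 0,2,0,2
0,1,0,2
2,2,0,3
3,1,1,2
3,2,0,0
0,0,3,0
[1] 0,2,0,2
0,1,0,2
2,2,1,3
3,1,1,2
3,2,0,0
0,0,3,0
[2] 0,2,0,2
0,1,0,2
2,2,2,3
3,1,1,2
3,2,0,0
0,0,3,0
[3] 0,2,0,2
0,1,0,2
2,2,3,3
3,1,1,2
3,2,0,0
0,0,3,0
[4] 0,2,0,2
0,1,1,3
2,3,1,0
3,1,2,3
3,2,0,0
0,0,3,0
[5] 0,2,0,2
0,1,1,3
2,3,2,0
3,1,2,3
3,2,0,0
0,0,3,0
[6] 0,2,0,2
0,1,1,3
2,3,3,0
3,1,2,3
3,2,0,0
0,0,3,0
[7] 0,2,0,2
0,2,2,3
3,0,1,1
3,2,3,3
3,2,0,0
0,0,3,0
[8] 0,2,0,2
0,2,2,3
3,0,2,1
3,2,3,3
3,2,0,0
0,0,3,0
[9] 0,2,0,2
0,2,2,3
3,0,3,1
3,2,3,3
3,2,0,0
0,0,3,0
[10] 0,2,0,2
0,2,3,3
3,1,1,3
3,3,1,0
3,2,1,1
0,0,3,0
[11] 0,2,0,2
0,2,3,3
3,1,2,3
3,3,1,0
3,2,1,1
0,0,3,0
[12] 0,2,0,2
0,2,3,3
3,1,3,3
3,3,1,0
3,2,1,1
0,0,3,0
[13] 0,2,1,3
0,3,1,1
3,2,2,1
3,3,2,1
3,2,1,1
0,0,3,0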